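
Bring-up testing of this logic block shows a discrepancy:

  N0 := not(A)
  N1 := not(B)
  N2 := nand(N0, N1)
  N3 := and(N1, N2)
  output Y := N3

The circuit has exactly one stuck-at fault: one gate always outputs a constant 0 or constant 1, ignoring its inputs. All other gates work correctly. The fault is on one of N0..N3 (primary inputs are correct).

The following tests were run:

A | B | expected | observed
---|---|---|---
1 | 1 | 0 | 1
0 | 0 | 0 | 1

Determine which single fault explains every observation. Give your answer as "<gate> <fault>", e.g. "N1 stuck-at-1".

N3 stuck-at-1

Fault-free values for test 1 (A=1, B=1): N0=0, N1=0, N2=1, N3=0, giving Y=0. Observed 1.
Test 1: faults giving observed 1 are {N1 stuck-at-1, N3 stuck-at-1}.
Test 2 (A=0, B=0): fault-free N0=1, N1=1, N2=0, N3=0 → 0; observed 1. Eliminates N1 stuck-at-1.
Only N3 stuck-at-1 is consistent with every test.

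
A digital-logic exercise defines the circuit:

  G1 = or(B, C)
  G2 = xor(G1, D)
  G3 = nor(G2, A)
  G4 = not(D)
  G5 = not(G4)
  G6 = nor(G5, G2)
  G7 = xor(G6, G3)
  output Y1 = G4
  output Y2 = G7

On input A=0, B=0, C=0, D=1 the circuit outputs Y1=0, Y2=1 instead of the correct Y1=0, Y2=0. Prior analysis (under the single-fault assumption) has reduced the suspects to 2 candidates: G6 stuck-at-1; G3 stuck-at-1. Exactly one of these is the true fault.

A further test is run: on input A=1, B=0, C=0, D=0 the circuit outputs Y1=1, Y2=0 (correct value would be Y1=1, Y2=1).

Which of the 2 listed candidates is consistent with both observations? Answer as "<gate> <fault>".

Evaluate each candidate on input A=1, B=0, C=0, D=0:
  G6 stuck-at-1: G1=0, G2=0, G3=0, G4=1, G5=0, G6=1 [stuck-at-1], G7=1 → Y1=1, Y2=1 — eliminated
  G3 stuck-at-1: G1=0, G2=0, G3=1 [stuck-at-1], G4=1, G5=0, G6=1, G7=0 → Y1=1, Y2=0 — matches
Only G3 stuck-at-1 reproduces the observed Y1=1, Y2=0.

G3 stuck-at-1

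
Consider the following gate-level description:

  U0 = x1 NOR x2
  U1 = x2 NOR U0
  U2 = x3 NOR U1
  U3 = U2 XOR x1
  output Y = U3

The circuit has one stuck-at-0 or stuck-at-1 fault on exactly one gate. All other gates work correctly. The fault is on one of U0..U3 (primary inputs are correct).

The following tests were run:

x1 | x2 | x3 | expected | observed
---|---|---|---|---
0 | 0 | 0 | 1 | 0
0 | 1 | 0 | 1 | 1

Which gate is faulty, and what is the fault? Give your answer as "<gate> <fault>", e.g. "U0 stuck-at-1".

U0 stuck-at-0

Fault-free values for test 1 (x1=0, x2=0, x3=0): U0=1, U1=0, U2=1, U3=1, giving Y=1. Observed 0.
Test 1: faults giving observed 0 are {U0 stuck-at-0, U1 stuck-at-1, U2 stuck-at-0, U3 stuck-at-0}.
Test 2 (x1=0, x2=1, x3=0): fault-free U0=0, U1=0, U2=1, U3=1 → 1; observed 1. Eliminates U1 stuck-at-1, U2 stuck-at-0, U3 stuck-at-0.
Only U0 stuck-at-0 is consistent with every test.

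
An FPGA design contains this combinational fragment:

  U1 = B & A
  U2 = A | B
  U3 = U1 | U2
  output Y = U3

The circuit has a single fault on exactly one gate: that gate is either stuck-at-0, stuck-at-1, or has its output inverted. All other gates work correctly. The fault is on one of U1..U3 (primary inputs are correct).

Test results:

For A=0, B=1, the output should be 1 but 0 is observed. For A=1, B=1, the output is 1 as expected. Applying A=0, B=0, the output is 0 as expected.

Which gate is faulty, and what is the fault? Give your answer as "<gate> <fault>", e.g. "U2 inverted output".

Fault-free values for test 1 (A=0, B=1): U1=0, U2=1, U3=1, giving Y=1. Observed 0.
Test 1: faults giving observed 0 are {U2 stuck-at-0, U2 inverted output, U3 stuck-at-0, U3 inverted output}.
Test 2 (A=1, B=1): fault-free U1=1, U2=1, U3=1 → 1; observed 1. Eliminates U3 stuck-at-0, U3 inverted output.
Test 3 (A=0, B=0): fault-free U1=0, U2=0, U3=0 → 0; observed 0. Eliminates U2 inverted output.
Only U2 stuck-at-0 is consistent with every test.

U2 stuck-at-0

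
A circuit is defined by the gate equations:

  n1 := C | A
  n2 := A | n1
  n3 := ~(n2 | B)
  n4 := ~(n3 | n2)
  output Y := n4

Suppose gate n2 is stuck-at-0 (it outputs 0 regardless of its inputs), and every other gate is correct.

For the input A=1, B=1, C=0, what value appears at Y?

Propagate with n2 forced: n1=1, n2=0 [stuck-at-0], n3=0, n4=1.
So Y = 1. (Without the fault it would be 0.)

1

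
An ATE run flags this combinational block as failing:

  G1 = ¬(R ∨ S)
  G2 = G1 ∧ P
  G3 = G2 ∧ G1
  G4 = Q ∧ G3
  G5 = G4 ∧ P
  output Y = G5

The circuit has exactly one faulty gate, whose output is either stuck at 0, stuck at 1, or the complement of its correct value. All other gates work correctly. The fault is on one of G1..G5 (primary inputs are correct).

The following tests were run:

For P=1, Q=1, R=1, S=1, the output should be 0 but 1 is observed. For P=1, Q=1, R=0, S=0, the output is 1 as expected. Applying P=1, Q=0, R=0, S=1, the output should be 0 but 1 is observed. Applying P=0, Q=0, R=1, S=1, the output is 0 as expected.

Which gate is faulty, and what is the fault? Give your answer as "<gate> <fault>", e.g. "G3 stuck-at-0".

G4 stuck-at-1

Fault-free values for test 1 (P=1, Q=1, R=1, S=1): G1=0, G2=0, G3=0, G4=0, G5=0, giving Y=0. Observed 1.
Test 1: faults giving observed 1 are {G1 stuck-at-1, G1 inverted output, G3 stuck-at-1, G3 inverted output, G4 stuck-at-1, G4 inverted output, G5 stuck-at-1, G5 inverted output}.
Test 2 (P=1, Q=1, R=0, S=0): fault-free G1=1, G2=1, G3=1, G4=1, G5=1 → 1; observed 1. Eliminates G1 inverted output, G3 inverted output, G4 inverted output, G5 inverted output.
Test 3 (P=1, Q=0, R=0, S=1): fault-free G1=0, G2=0, G3=0, G4=0, G5=0 → 0; observed 1. Eliminates G1 stuck-at-1, G3 stuck-at-1.
Test 4 (P=0, Q=0, R=1, S=1): fault-free G1=0, G2=0, G3=0, G4=0, G5=0 → 0; observed 0. Eliminates G5 stuck-at-1.
Only G4 stuck-at-1 is consistent with every test.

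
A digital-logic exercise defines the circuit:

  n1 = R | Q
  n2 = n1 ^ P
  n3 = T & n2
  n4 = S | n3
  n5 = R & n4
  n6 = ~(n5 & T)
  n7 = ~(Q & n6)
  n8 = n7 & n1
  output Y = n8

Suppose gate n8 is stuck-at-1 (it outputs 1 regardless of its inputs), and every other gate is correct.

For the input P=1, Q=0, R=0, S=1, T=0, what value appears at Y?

1

Propagate with n8 forced: n1=0, n2=1, n3=0, n4=1, n5=0, n6=1, n7=1, n8=1 [stuck-at-1].
So Y = 1. (Without the fault it would be 0.)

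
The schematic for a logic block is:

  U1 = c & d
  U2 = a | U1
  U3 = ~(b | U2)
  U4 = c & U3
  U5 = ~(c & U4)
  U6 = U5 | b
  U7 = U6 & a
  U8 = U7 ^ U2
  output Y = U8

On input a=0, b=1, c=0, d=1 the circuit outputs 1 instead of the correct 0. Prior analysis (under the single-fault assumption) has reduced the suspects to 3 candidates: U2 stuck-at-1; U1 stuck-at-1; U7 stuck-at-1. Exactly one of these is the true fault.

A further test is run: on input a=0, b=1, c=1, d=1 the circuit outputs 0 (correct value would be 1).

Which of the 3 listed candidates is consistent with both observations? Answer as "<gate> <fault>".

Evaluate each candidate on input a=0, b=1, c=1, d=1:
  U2 stuck-at-1: U1=1, U2=1 [stuck-at-1], U3=0, U4=0, U5=1, U6=1, U7=0, U8=1 → 1 — eliminated
  U1 stuck-at-1: U1=1 [stuck-at-1], U2=1, U3=0, U4=0, U5=1, U6=1, U7=0, U8=1 → 1 — eliminated
  U7 stuck-at-1: U1=1, U2=1, U3=0, U4=0, U5=1, U6=1, U7=1 [stuck-at-1], U8=0 → 0 — matches
Only U7 stuck-at-1 reproduces the observed 0.

U7 stuck-at-1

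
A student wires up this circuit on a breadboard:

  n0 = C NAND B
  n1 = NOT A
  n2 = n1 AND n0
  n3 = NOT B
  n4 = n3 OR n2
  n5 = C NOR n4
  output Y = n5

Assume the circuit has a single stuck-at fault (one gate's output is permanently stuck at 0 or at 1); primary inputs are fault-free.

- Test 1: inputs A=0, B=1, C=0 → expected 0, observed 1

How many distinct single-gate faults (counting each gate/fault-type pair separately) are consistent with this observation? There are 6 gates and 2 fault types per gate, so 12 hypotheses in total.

5

Fault-free: n0=1, n1=1, n2=1, n3=0, n4=1, n5=0 → 0. Observed 1.
  n0 stuck-at-0: output 1 ✓
  n0 stuck-at-1: output 0 ✗
  n1 stuck-at-0: output 1 ✓
  n1 stuck-at-1: output 0 ✗
  n2 stuck-at-0: output 1 ✓
  n2 stuck-at-1: output 0 ✗
  n3 stuck-at-0: output 0 ✗
  n3 stuck-at-1: output 0 ✗
  n4 stuck-at-0: output 1 ✓
  n4 stuck-at-1: output 0 ✗
  n5 stuck-at-0: output 0 ✗
  n5 stuck-at-1: output 1 ✓
Consistent faults: {n0 stuck-at-0, n1 stuck-at-0, n2 stuck-at-0, n4 stuck-at-0, n5 stuck-at-1} — 5 in all.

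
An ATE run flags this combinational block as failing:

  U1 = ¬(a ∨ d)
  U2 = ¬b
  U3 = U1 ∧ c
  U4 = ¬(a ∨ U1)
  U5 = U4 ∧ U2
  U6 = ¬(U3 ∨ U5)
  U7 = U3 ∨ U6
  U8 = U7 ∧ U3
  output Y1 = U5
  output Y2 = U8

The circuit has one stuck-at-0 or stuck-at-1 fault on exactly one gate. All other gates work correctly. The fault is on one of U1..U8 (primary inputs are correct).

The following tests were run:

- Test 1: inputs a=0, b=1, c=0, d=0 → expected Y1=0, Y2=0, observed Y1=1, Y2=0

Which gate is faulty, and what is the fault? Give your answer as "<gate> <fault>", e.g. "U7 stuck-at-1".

Fault-free values for test 1 (a=0, b=1, c=0, d=0): U1=1, U2=0, U3=0, U4=0, U5=0, U6=1, U7=1, U8=0, giving Y1=0, Y2=0. Observed Y1=1, Y2=0.
Test 1: faults giving observed Y1=1, Y2=0 are {U5 stuck-at-1}.
Only U5 stuck-at-1 is consistent with every test.

U5 stuck-at-1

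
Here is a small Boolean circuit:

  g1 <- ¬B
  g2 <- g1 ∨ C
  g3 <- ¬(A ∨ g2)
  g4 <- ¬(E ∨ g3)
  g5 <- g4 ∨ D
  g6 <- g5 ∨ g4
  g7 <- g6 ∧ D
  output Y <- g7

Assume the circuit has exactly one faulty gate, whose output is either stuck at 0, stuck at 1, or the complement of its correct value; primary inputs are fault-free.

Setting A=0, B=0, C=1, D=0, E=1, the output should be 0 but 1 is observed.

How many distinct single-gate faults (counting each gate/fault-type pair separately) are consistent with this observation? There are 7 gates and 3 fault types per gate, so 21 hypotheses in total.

2

Fault-free: g1=1, g2=1, g3=0, g4=0, g5=0, g6=0, g7=0 → 0. Observed 1.
  g1: none of the 3 fault types match ✗
  g2: none of the 3 fault types match ✗
  g3: none of the 3 fault types match ✗
  g4: none of the 3 fault types match ✗
  g5: none of the 3 fault types match ✗
  g6: none of the 3 fault types match ✗
  g7: stuck-at-1, inverted output ✓; others ✗
Consistent faults: {g7 stuck-at-1, g7 inverted output} — 2 in all.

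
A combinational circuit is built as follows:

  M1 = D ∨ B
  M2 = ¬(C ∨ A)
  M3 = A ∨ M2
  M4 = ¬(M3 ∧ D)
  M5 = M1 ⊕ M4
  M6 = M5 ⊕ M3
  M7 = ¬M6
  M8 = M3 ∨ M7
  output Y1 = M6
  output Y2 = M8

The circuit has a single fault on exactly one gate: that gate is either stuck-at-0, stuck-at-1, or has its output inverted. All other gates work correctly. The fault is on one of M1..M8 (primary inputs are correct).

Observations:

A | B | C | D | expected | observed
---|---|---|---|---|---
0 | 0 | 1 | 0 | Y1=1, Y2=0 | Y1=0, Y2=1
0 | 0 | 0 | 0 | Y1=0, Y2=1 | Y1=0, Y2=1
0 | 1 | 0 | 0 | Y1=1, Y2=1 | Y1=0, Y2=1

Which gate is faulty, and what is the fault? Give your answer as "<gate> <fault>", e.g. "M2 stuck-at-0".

M6 stuck-at-0

Fault-free values for test 1 (A=0, B=0, C=1, D=0): M1=0, M2=0, M3=0, M4=1, M5=1, M6=1, M7=0, M8=0, giving Y1=1, Y2=0. Observed Y1=0, Y2=1.
Test 1: faults giving observed Y1=0, Y2=1 are {M1 stuck-at-1, M1 inverted output, M2 stuck-at-1, M2 inverted output, M3 stuck-at-1, M3 inverted output, M4 stuck-at-0, M4 inverted output, M5 stuck-at-0, M5 inverted output, M6 stuck-at-0, M6 inverted output}.
Test 2 (A=0, B=0, C=0, D=0): fault-free M1=0, M2=1, M3=1, M4=1, M5=1, M6=0, M7=1, M8=1 → Y1=0, Y2=1; observed Y1=0, Y2=1. Eliminates M1 stuck-at-1, M1 inverted output, M2 inverted output, M3 inverted output, M4 stuck-at-0, M4 inverted output, M5 stuck-at-0, M5 inverted output, M6 inverted output.
Test 3 (A=0, B=1, C=0, D=0): fault-free M1=1, M2=1, M3=1, M4=1, M5=0, M6=1, M7=0, M8=1 → Y1=1, Y2=1; observed Y1=0, Y2=1. Eliminates M2 stuck-at-1, M3 stuck-at-1.
Only M6 stuck-at-0 is consistent with every test.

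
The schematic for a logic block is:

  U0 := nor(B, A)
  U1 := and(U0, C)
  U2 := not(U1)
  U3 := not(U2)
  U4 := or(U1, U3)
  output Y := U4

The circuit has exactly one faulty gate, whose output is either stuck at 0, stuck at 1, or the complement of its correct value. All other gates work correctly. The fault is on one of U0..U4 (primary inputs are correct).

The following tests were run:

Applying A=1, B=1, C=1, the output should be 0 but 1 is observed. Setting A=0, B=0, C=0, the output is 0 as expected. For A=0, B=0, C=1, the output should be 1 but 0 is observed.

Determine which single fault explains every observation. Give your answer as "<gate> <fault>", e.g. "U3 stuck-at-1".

Fault-free values for test 1 (A=1, B=1, C=1): U0=0, U1=0, U2=1, U3=0, U4=0, giving Y=0. Observed 1.
Test 1: faults giving observed 1 are {U0 stuck-at-1, U0 inverted output, U1 stuck-at-1, U1 inverted output, U2 stuck-at-0, U2 inverted output, U3 stuck-at-1, U3 inverted output, U4 stuck-at-1, U4 inverted output}.
Test 2 (A=0, B=0, C=0): fault-free U0=1, U1=0, U2=1, U3=0, U4=0 → 0; observed 0. Eliminates U1 stuck-at-1, U1 inverted output, U2 stuck-at-0, U2 inverted output, U3 stuck-at-1, U3 inverted output, U4 stuck-at-1, U4 inverted output.
Test 3 (A=0, B=0, C=1): fault-free U0=1, U1=1, U2=0, U3=1, U4=1 → 1; observed 0. Eliminates U0 stuck-at-1.
Only U0 inverted output is consistent with every test.

U0 inverted output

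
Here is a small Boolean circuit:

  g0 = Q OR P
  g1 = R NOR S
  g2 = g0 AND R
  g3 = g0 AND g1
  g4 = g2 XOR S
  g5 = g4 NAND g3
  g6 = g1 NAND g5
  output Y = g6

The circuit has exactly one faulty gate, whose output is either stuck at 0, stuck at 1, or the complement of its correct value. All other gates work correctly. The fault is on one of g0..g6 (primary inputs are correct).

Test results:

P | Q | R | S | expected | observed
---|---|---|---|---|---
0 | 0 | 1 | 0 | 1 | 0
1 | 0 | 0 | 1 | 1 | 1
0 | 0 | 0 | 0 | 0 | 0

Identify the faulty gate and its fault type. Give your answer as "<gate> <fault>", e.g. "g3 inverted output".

g1 stuck-at-1

Fault-free values for test 1 (P=0, Q=0, R=1, S=0): g0=0, g1=0, g2=0, g3=0, g4=0, g5=1, g6=1, giving Y=1. Observed 0.
Test 1: faults giving observed 0 are {g1 stuck-at-1, g1 inverted output, g6 stuck-at-0, g6 inverted output}.
Test 2 (P=1, Q=0, R=0, S=1): fault-free g0=1, g1=0, g2=0, g3=0, g4=1, g5=1, g6=1 → 1; observed 1. Eliminates g6 stuck-at-0, g6 inverted output.
Test 3 (P=0, Q=0, R=0, S=0): fault-free g0=0, g1=1, g2=0, g3=0, g4=0, g5=1, g6=0 → 0; observed 0. Eliminates g1 inverted output.
Only g1 stuck-at-1 is consistent with every test.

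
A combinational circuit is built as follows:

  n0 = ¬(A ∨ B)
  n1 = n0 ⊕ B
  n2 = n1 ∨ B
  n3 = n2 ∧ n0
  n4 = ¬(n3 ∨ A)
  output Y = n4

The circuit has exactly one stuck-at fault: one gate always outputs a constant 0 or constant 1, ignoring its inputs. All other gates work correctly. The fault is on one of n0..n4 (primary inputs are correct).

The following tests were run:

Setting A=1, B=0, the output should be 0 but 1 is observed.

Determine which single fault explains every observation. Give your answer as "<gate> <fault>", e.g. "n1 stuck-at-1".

Fault-free values for test 1 (A=1, B=0): n0=0, n1=0, n2=0, n3=0, n4=0, giving Y=0. Observed 1.
Test 1: faults giving observed 1 are {n4 stuck-at-1}.
Only n4 stuck-at-1 is consistent with every test.

n4 stuck-at-1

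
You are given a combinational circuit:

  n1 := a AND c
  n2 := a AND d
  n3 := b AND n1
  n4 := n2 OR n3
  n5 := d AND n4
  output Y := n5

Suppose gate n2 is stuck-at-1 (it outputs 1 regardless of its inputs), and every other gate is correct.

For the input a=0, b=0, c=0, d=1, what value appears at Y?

1

Propagate with n2 forced: n1=0, n2=1 [stuck-at-1], n3=0, n4=1, n5=1.
So Y = 1. (Without the fault it would be 0.)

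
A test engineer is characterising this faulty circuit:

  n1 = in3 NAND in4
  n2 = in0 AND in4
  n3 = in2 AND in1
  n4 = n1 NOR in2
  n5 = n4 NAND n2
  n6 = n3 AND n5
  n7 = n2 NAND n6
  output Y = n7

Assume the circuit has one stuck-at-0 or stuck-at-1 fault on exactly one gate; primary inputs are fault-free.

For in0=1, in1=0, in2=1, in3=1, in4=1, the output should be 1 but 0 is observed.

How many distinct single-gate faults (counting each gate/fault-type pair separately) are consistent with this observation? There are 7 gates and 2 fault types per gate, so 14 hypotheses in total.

3

Fault-free: n1=0, n2=1, n3=0, n4=0, n5=1, n6=0, n7=1 → 1. Observed 0.
  n1 stuck-at-0: output 1 ✗
  n1 stuck-at-1: output 1 ✗
  n2 stuck-at-0: output 1 ✗
  n2 stuck-at-1: output 1 ✗
  n3 stuck-at-0: output 1 ✗
  n3 stuck-at-1: output 0 ✓
  n4 stuck-at-0: output 1 ✗
  n4 stuck-at-1: output 1 ✗
  n5 stuck-at-0: output 1 ✗
  n5 stuck-at-1: output 1 ✗
  n6 stuck-at-0: output 1 ✗
  n6 stuck-at-1: output 0 ✓
  n7 stuck-at-0: output 0 ✓
  n7 stuck-at-1: output 1 ✗
Consistent faults: {n3 stuck-at-1, n6 stuck-at-1, n7 stuck-at-0} — 3 in all.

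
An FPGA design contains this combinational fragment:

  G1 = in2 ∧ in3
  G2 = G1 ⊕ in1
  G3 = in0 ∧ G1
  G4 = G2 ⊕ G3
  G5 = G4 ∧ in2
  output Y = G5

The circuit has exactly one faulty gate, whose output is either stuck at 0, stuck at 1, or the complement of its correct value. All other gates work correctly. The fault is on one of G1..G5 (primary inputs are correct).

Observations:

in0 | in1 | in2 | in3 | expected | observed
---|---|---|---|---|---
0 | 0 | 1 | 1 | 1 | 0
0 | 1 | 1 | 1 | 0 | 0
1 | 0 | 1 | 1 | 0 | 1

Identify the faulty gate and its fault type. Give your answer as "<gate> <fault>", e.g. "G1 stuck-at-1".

G2 stuck-at-0

Fault-free values for test 1 (in0=0, in1=0, in2=1, in3=1): G1=1, G2=1, G3=0, G4=1, G5=1, giving Y=1. Observed 0.
Test 1: faults giving observed 0 are {G1 stuck-at-0, G1 inverted output, G2 stuck-at-0, G2 inverted output, G3 stuck-at-1, G3 inverted output, G4 stuck-at-0, G4 inverted output, G5 stuck-at-0, G5 inverted output}.
Test 2 (in0=0, in1=1, in2=1, in3=1): fault-free G1=1, G2=0, G3=0, G4=0, G5=0 → 0; observed 0. Eliminates G1 stuck-at-0, G1 inverted output, G2 inverted output, G3 stuck-at-1, G3 inverted output, G4 inverted output, G5 inverted output.
Test 3 (in0=1, in1=0, in2=1, in3=1): fault-free G1=1, G2=1, G3=1, G4=0, G5=0 → 0; observed 1. Eliminates G4 stuck-at-0, G5 stuck-at-0.
Only G2 stuck-at-0 is consistent with every test.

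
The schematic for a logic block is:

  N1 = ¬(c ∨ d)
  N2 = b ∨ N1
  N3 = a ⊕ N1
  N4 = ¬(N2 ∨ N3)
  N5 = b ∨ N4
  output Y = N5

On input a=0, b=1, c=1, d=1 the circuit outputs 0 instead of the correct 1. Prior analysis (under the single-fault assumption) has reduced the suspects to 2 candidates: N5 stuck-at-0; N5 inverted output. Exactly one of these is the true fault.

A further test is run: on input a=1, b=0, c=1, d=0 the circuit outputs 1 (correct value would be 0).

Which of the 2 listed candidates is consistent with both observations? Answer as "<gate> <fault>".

Evaluate each candidate on input a=1, b=0, c=1, d=0:
  N5 stuck-at-0: N1=0, N2=0, N3=1, N4=0, N5=0 [stuck-at-0] → 0 — eliminated
  N5 inverted output: N1=0, N2=0, N3=1, N4=0, N5=1 [inverted output] → 1 — matches
Only N5 inverted output reproduces the observed 1.

N5 inverted output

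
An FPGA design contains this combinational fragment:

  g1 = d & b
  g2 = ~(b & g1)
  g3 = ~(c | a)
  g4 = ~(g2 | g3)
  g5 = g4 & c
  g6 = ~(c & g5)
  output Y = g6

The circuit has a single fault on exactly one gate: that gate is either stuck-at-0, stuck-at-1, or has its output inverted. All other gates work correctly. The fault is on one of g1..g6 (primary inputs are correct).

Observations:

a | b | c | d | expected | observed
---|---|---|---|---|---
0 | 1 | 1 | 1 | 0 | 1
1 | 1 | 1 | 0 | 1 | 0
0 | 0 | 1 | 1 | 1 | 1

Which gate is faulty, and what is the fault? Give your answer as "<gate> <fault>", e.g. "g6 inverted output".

Fault-free values for test 1 (a=0, b=1, c=1, d=1): g1=1, g2=0, g3=0, g4=1, g5=1, g6=0, giving Y=0. Observed 1.
Test 1: faults giving observed 1 are {g1 stuck-at-0, g1 inverted output, g2 stuck-at-1, g2 inverted output, g3 stuck-at-1, g3 inverted output, g4 stuck-at-0, g4 inverted output, g5 stuck-at-0, g5 inverted output, g6 stuck-at-1, g6 inverted output}.
Test 2 (a=1, b=1, c=1, d=0): fault-free g1=0, g2=1, g3=0, g4=0, g5=0, g6=1 → 1; observed 0. Eliminates g1 stuck-at-0, g2 stuck-at-1, g3 stuck-at-1, g3 inverted output, g4 stuck-at-0, g5 stuck-at-0, g6 stuck-at-1.
Test 3 (a=0, b=0, c=1, d=1): fault-free g1=0, g2=1, g3=0, g4=0, g5=0, g6=1 → 1; observed 1. Eliminates g2 inverted output, g4 inverted output, g5 inverted output, g6 inverted output.
Only g1 inverted output is consistent with every test.

g1 inverted output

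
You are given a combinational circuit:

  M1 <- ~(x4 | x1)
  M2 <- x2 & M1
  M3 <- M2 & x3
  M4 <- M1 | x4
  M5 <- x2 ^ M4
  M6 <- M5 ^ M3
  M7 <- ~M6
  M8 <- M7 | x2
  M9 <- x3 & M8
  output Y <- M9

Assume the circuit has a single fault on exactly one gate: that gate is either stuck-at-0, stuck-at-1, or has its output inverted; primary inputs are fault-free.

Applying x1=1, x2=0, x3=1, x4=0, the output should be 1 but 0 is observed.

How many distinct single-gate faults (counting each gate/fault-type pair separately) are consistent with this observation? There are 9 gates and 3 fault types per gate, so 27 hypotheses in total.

18

Fault-free: M1=0, M2=0, M3=0, M4=0, M5=0, M6=0, M7=1, M8=1, M9=1 → 1. Observed 0.
  M1: stuck-at-1, inverted output ✓; others ✗
  M2: stuck-at-1, inverted output ✓; others ✗
  M3: stuck-at-1, inverted output ✓; others ✗
  M4: stuck-at-1, inverted output ✓; others ✗
  M5: stuck-at-1, inverted output ✓; others ✗
  M6: stuck-at-1, inverted output ✓; others ✗
  M7: stuck-at-0, inverted output ✓; others ✗
  M8: stuck-at-0, inverted output ✓; others ✗
  M9: stuck-at-0, inverted output ✓; others ✗
Consistent faults: {M1 stuck-at-1, M1 inverted output, M2 stuck-at-1, M2 inverted output, M3 stuck-at-1, M3 inverted output, M4 stuck-at-1, M4 inverted output, M5 stuck-at-1, M5 inverted output, M6 stuck-at-1, M6 inverted output, M7 stuck-at-0, M7 inverted output, M8 stuck-at-0, M8 inverted output, M9 stuck-at-0, M9 inverted output} — 18 in all.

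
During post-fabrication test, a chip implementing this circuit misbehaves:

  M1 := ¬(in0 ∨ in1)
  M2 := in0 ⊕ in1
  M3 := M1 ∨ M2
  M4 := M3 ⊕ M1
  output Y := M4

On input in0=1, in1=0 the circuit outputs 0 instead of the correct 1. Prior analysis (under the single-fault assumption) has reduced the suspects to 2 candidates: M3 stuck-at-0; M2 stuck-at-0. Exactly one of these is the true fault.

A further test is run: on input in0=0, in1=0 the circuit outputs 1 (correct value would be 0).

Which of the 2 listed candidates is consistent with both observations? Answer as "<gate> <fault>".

M3 stuck-at-0

Evaluate each candidate on input in0=0, in1=0:
  M3 stuck-at-0: M1=1, M2=0, M3=0 [stuck-at-0], M4=1 → 1 — matches
  M2 stuck-at-0: M1=1, M2=0 [stuck-at-0], M3=1, M4=0 → 0 — eliminated
Only M3 stuck-at-0 reproduces the observed 1.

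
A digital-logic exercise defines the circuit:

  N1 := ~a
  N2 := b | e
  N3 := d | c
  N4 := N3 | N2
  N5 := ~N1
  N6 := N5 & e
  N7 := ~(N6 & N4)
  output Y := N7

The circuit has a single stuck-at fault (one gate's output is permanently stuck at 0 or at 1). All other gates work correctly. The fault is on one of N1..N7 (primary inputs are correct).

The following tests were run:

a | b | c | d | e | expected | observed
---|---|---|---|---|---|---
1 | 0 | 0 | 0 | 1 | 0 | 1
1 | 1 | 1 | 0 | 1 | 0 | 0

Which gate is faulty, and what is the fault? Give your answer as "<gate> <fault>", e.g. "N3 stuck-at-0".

N2 stuck-at-0

Fault-free values for test 1 (a=1, b=0, c=0, d=0, e=1): N1=0, N2=1, N3=0, N4=1, N5=1, N6=1, N7=0, giving Y=0. Observed 1.
Test 1: faults giving observed 1 are {N1 stuck-at-1, N2 stuck-at-0, N4 stuck-at-0, N5 stuck-at-0, N6 stuck-at-0, N7 stuck-at-1}.
Test 2 (a=1, b=1, c=1, d=0, e=1): fault-free N1=0, N2=1, N3=1, N4=1, N5=1, N6=1, N7=0 → 0; observed 0. Eliminates N1 stuck-at-1, N4 stuck-at-0, N5 stuck-at-0, N6 stuck-at-0, N7 stuck-at-1.
Only N2 stuck-at-0 is consistent with every test.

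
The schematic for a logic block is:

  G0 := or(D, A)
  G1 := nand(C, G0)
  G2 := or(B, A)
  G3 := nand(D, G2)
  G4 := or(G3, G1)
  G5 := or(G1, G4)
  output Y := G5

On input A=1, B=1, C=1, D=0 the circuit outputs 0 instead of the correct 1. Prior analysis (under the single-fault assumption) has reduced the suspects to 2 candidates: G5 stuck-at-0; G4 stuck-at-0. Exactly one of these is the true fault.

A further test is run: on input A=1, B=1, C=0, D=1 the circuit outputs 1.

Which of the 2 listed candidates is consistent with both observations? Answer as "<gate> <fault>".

Evaluate each candidate on input A=1, B=1, C=0, D=1:
  G5 stuck-at-0: G0=1, G1=1, G2=1, G3=0, G4=1, G5=0 [stuck-at-0] → 0 — eliminated
  G4 stuck-at-0: G0=1, G1=1, G2=1, G3=0, G4=0 [stuck-at-0], G5=1 → 1 — matches
Only G4 stuck-at-0 reproduces the observed 1.

G4 stuck-at-0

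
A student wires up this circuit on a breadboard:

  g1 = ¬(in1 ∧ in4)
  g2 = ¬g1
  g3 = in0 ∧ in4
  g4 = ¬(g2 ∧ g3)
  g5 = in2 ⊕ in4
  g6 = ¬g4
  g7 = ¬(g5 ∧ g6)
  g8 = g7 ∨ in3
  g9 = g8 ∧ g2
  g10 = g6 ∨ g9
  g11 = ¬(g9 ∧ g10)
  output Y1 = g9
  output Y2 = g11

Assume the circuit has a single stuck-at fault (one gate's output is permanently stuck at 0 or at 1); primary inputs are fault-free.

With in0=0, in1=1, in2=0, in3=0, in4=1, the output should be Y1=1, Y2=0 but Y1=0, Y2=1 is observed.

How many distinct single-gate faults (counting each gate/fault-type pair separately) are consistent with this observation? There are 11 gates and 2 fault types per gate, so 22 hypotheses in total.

Fault-free: g1=0, g2=1, g3=0, g4=1, g5=1, g6=0, g7=1, g8=1, g9=1, g10=1, g11=0 → Y1=1, Y2=0. Observed Y1=0, Y2=1.
  g1: stuck-at-1 ✓; others ✗
  g2: stuck-at-0 ✓; others ✗
  g3: stuck-at-1 ✓; others ✗
  g4: stuck-at-0 ✓; others ✗
  g5: none of the 2 fault types match ✗
  g6: stuck-at-1 ✓; others ✗
  g7: stuck-at-0 ✓; others ✗
  g8: stuck-at-0 ✓; others ✗
  g9: stuck-at-0 ✓; others ✗
  g10: none of the 2 fault types match ✗
  g11: none of the 2 fault types match ✗
Consistent faults: {g1 stuck-at-1, g2 stuck-at-0, g3 stuck-at-1, g4 stuck-at-0, g6 stuck-at-1, g7 stuck-at-0, g8 stuck-at-0, g9 stuck-at-0} — 8 in all.

8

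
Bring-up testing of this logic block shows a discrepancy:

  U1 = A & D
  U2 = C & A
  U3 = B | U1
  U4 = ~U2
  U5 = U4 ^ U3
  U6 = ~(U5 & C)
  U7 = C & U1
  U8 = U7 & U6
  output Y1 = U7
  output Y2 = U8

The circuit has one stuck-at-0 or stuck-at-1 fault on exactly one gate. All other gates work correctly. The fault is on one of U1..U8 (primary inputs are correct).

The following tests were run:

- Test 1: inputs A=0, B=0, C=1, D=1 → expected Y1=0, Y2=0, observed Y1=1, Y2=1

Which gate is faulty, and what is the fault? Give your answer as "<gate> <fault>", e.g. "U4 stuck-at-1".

Fault-free values for test 1 (A=0, B=0, C=1, D=1): U1=0, U2=0, U3=0, U4=1, U5=1, U6=0, U7=0, U8=0, giving Y1=0, Y2=0. Observed Y1=1, Y2=1.
Test 1: faults giving observed Y1=1, Y2=1 are {U1 stuck-at-1}.
Only U1 stuck-at-1 is consistent with every test.

U1 stuck-at-1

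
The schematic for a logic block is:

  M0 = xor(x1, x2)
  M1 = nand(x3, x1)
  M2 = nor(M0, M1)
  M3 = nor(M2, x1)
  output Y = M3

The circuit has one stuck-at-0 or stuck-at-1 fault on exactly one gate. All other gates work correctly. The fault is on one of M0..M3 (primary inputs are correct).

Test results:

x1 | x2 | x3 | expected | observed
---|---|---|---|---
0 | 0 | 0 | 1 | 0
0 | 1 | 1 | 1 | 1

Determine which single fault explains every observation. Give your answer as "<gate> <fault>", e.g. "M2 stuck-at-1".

Fault-free values for test 1 (x1=0, x2=0, x3=0): M0=0, M1=1, M2=0, M3=1, giving Y=1. Observed 0.
Test 1: faults giving observed 0 are {M1 stuck-at-0, M2 stuck-at-1, M3 stuck-at-0}.
Test 2 (x1=0, x2=1, x3=1): fault-free M0=1, M1=1, M2=0, M3=1 → 1; observed 1. Eliminates M2 stuck-at-1, M3 stuck-at-0.
Only M1 stuck-at-0 is consistent with every test.

M1 stuck-at-0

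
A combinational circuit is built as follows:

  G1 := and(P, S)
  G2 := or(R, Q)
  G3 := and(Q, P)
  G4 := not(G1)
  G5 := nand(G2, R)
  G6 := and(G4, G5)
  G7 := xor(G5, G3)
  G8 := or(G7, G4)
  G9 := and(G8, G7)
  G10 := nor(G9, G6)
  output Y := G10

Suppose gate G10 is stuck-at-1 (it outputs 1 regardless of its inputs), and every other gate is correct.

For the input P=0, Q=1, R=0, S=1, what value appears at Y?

Propagate with G10 forced: G1=0, G2=1, G3=0, G4=1, G5=1, G6=1, G7=1, G8=1, G9=1, G10=1 [stuck-at-1].
So Y = 1. (Without the fault it would be 0.)

1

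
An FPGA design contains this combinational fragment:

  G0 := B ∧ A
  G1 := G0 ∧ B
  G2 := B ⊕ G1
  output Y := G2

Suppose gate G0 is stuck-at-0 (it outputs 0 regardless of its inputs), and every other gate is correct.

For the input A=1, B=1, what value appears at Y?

Propagate with G0 forced: G0=0 [stuck-at-0], G1=0, G2=1.
So Y = 1. (Without the fault it would be 0.)

1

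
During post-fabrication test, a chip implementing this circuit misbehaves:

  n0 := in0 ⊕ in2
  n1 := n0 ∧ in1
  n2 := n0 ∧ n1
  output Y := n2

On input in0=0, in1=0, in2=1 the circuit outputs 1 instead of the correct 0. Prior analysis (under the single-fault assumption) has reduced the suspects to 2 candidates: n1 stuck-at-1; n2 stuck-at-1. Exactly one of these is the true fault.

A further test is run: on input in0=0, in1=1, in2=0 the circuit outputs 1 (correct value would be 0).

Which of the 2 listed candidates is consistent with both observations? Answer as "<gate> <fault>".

n2 stuck-at-1

Evaluate each candidate on input in0=0, in1=1, in2=0:
  n1 stuck-at-1: n0=0, n1=1 [stuck-at-1], n2=0 → 0 — eliminated
  n2 stuck-at-1: n0=0, n1=0, n2=1 [stuck-at-1] → 1 — matches
Only n2 stuck-at-1 reproduces the observed 1.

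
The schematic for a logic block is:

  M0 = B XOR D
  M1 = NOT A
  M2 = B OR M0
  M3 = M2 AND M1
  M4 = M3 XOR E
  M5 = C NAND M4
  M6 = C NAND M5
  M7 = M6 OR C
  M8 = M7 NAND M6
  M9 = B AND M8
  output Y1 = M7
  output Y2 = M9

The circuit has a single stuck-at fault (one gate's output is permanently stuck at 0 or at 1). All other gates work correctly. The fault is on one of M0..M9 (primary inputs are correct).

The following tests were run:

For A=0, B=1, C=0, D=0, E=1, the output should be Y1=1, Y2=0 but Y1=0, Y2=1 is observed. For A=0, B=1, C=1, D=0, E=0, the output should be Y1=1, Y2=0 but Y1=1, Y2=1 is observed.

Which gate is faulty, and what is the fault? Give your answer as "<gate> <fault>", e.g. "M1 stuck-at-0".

Fault-free values for test 1 (A=0, B=1, C=0, D=0, E=1): M0=1, M1=1, M2=1, M3=1, M4=0, M5=1, M6=1, M7=1, M8=0, M9=0, giving Y1=1, Y2=0. Observed Y1=0, Y2=1.
Test 1: faults giving observed Y1=0, Y2=1 are {M6 stuck-at-0, M7 stuck-at-0}.
Test 2 (A=0, B=1, C=1, D=0, E=0): fault-free M0=1, M1=1, M2=1, M3=1, M4=1, M5=0, M6=1, M7=1, M8=0, M9=0 → Y1=1, Y2=0; observed Y1=1, Y2=1. Eliminates M7 stuck-at-0.
Only M6 stuck-at-0 is consistent with every test.

M6 stuck-at-0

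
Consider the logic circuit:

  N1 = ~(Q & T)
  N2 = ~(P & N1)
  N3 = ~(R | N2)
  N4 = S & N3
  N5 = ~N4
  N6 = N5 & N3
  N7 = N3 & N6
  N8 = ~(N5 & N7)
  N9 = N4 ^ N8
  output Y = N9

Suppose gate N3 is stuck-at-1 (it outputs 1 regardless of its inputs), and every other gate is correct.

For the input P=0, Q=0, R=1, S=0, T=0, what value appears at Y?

Propagate with N3 forced: N1=1, N2=1, N3=1 [stuck-at-1], N4=0, N5=1, N6=1, N7=1, N8=0, N9=0.
So Y = 0. (Without the fault it would be 1.)

0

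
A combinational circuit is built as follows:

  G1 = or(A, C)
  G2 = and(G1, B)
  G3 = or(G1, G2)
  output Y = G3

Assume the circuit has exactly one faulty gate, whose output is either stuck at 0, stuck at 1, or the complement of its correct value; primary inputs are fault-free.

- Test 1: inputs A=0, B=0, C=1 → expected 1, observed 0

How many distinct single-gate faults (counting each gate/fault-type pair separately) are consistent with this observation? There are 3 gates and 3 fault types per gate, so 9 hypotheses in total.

4

Fault-free: G1=1, G2=0, G3=1 → 1. Observed 0.
  G1 stuck-at-0: output 0 ✓
  G1 stuck-at-1: output 1 ✗
  G1 inverted output: output 0 ✓
  G2 stuck-at-0: output 1 ✗
  G2 stuck-at-1: output 1 ✗
  G2 inverted output: output 1 ✗
  G3 stuck-at-0: output 0 ✓
  G3 stuck-at-1: output 1 ✗
  G3 inverted output: output 0 ✓
Consistent faults: {G1 stuck-at-0, G1 inverted output, G3 stuck-at-0, G3 inverted output} — 4 in all.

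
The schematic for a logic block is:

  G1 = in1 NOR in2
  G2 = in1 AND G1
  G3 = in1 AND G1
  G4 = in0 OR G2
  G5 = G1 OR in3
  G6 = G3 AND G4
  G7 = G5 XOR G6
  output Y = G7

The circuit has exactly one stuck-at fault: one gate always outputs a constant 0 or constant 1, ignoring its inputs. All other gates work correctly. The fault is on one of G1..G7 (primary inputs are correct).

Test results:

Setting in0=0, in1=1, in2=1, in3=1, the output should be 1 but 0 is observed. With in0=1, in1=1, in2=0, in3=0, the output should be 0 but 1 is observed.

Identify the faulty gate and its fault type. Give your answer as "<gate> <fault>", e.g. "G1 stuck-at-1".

G6 stuck-at-1

Fault-free values for test 1 (in0=0, in1=1, in2=1, in3=1): G1=0, G2=0, G3=0, G4=0, G5=1, G6=0, G7=1, giving Y=1. Observed 0.
Test 1: faults giving observed 0 are {G1 stuck-at-1, G5 stuck-at-0, G6 stuck-at-1, G7 stuck-at-0}.
Test 2 (in0=1, in1=1, in2=0, in3=0): fault-free G1=0, G2=0, G3=0, G4=1, G5=0, G6=0, G7=0 → 0; observed 1. Eliminates G1 stuck-at-1, G5 stuck-at-0, G7 stuck-at-0.
Only G6 stuck-at-1 is consistent with every test.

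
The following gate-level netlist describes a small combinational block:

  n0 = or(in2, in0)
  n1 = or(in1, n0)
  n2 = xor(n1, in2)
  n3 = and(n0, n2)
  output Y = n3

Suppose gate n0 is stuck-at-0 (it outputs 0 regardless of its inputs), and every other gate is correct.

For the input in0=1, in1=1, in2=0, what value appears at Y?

Propagate with n0 forced: n0=0 [stuck-at-0], n1=1, n2=1, n3=0.
So Y = 0. (Without the fault it would be 1.)

0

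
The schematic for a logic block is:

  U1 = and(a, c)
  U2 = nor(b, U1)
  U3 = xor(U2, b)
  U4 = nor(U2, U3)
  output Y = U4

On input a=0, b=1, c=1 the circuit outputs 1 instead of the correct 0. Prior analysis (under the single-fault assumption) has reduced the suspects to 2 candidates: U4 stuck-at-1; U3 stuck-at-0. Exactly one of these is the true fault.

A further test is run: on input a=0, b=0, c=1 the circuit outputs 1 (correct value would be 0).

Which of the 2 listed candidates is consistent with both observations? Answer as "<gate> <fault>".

Evaluate each candidate on input a=0, b=0, c=1:
  U4 stuck-at-1: U1=0, U2=1, U3=1, U4=1 [stuck-at-1] → 1 — matches
  U3 stuck-at-0: U1=0, U2=1, U3=0 [stuck-at-0], U4=0 → 0 — eliminated
Only U4 stuck-at-1 reproduces the observed 1.

U4 stuck-at-1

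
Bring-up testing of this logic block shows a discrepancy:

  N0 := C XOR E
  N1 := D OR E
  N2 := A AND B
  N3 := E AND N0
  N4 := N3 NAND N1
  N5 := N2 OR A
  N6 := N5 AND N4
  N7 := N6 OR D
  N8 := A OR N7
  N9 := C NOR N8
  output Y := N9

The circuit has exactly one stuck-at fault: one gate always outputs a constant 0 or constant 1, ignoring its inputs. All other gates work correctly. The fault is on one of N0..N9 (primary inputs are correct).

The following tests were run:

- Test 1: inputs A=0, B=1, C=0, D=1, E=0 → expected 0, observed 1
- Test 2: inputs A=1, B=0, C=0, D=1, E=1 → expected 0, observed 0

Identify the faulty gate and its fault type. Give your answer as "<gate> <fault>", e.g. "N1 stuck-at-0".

Fault-free values for test 1 (A=0, B=1, C=0, D=1, E=0): N0=0, N1=1, N2=0, N3=0, N4=1, N5=0, N6=0, N7=1, N8=1, N9=0, giving Y=0. Observed 1.
Test 1: faults giving observed 1 are {N7 stuck-at-0, N8 stuck-at-0, N9 stuck-at-1}.
Test 2 (A=1, B=0, C=0, D=1, E=1): fault-free N0=1, N1=1, N2=0, N3=1, N4=0, N5=1, N6=0, N7=1, N8=1, N9=0 → 0; observed 0. Eliminates N8 stuck-at-0, N9 stuck-at-1.
Only N7 stuck-at-0 is consistent with every test.

N7 stuck-at-0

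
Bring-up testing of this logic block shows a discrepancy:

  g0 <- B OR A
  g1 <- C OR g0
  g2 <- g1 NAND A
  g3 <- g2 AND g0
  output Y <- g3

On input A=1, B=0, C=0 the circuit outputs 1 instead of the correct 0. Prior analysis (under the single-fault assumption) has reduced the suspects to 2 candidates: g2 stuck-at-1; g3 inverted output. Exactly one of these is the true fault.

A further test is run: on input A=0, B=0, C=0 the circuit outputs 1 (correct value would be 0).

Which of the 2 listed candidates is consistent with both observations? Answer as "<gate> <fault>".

g3 inverted output

Evaluate each candidate on input A=0, B=0, C=0:
  g2 stuck-at-1: g0=0, g1=0, g2=1 [stuck-at-1], g3=0 → 0 — eliminated
  g3 inverted output: g0=0, g1=0, g2=1, g3=1 [inverted output] → 1 — matches
Only g3 inverted output reproduces the observed 1.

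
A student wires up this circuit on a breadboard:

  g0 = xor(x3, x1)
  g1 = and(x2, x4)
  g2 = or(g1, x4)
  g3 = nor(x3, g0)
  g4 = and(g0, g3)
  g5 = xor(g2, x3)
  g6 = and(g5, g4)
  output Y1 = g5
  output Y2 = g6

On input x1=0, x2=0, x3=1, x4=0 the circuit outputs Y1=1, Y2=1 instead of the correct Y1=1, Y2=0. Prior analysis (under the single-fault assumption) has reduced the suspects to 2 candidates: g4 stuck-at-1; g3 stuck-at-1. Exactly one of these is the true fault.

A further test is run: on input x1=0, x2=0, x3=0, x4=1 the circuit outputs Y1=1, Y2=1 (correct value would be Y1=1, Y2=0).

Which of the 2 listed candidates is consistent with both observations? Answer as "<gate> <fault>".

Evaluate each candidate on input x1=0, x2=0, x3=0, x4=1:
  g4 stuck-at-1: g0=0, g1=0, g2=1, g3=1, g4=1 [stuck-at-1], g5=1, g6=1 → Y1=1, Y2=1 — matches
  g3 stuck-at-1: g0=0, g1=0, g2=1, g3=1 [stuck-at-1], g4=0, g5=1, g6=0 → Y1=1, Y2=0 — eliminated
Only g4 stuck-at-1 reproduces the observed Y1=1, Y2=1.

g4 stuck-at-1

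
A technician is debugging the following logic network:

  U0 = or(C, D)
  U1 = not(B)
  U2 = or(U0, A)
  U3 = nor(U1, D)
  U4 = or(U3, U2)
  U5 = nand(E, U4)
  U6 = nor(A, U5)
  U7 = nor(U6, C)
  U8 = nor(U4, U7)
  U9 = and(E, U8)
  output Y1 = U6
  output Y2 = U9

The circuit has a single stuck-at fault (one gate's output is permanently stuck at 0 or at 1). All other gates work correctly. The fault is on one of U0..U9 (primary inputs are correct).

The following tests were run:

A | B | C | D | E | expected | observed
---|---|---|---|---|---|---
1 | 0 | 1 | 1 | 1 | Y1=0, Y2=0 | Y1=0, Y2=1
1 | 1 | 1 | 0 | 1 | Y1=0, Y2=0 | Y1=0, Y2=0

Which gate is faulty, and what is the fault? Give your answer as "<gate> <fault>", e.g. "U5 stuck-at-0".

U2 stuck-at-0

Fault-free values for test 1 (A=1, B=0, C=1, D=1, E=1): U0=1, U1=1, U2=1, U3=0, U4=1, U5=0, U6=0, U7=0, U8=0, U9=0, giving Y1=0, Y2=0. Observed Y1=0, Y2=1.
Test 1: faults giving observed Y1=0, Y2=1 are {U2 stuck-at-0, U4 stuck-at-0, U8 stuck-at-1, U9 stuck-at-1}.
Test 2 (A=1, B=1, C=1, D=0, E=1): fault-free U0=1, U1=0, U2=1, U3=1, U4=1, U5=0, U6=0, U7=0, U8=0, U9=0 → Y1=0, Y2=0; observed Y1=0, Y2=0. Eliminates U4 stuck-at-0, U8 stuck-at-1, U9 stuck-at-1.
Only U2 stuck-at-0 is consistent with every test.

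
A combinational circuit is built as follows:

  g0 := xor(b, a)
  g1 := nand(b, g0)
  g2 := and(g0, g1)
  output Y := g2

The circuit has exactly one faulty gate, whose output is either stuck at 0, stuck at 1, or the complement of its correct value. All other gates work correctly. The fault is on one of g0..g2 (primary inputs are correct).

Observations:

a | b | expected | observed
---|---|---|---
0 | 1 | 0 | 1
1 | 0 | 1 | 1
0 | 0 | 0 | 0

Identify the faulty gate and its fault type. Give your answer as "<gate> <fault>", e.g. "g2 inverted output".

Fault-free values for test 1 (a=0, b=1): g0=1, g1=0, g2=0, giving Y=0. Observed 1.
Test 1: faults giving observed 1 are {g1 stuck-at-1, g1 inverted output, g2 stuck-at-1, g2 inverted output}.
Test 2 (a=1, b=0): fault-free g0=1, g1=1, g2=1 → 1; observed 1. Eliminates g1 inverted output, g2 inverted output.
Test 3 (a=0, b=0): fault-free g0=0, g1=1, g2=0 → 0; observed 0. Eliminates g2 stuck-at-1.
Only g1 stuck-at-1 is consistent with every test.

g1 stuck-at-1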